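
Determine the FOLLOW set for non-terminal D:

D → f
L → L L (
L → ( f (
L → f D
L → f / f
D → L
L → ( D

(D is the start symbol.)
To compute FOLLOW(D), find every occurrence of D on a right-hand side N → α D β: add FIRST(β) \ {ε}, and if β is empty or nullable also add FOLLOW(N). Iterate to a fixed point.

D is the start symbol, so $ ∈ FOLLOW(D).
In L → f D: D is at the end, add FOLLOW(L)
In L → ( D: D is at the end, add FOLLOW(L)

The FOLLOW sets referred to above (computed the same way, to a fixed point):
  FOLLOW(L) = { $, '(', 'f' }

Taking the union: FOLLOW(D) = { $, '(', 'f' }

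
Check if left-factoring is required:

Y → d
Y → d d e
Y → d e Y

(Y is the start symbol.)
Yes, Y has productions with common prefix 'd'

Left-factoring is needed when two productions for the same non-terminal
share a common prefix on the right-hand side.

Productions for Y:
  Y → d
  Y → d d e
  Y → d e Y

Found common prefix 'd' in productions for Y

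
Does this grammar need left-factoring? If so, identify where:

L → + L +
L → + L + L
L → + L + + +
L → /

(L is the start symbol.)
Yes, L has productions with common prefix '+ L +'

Left-factoring is needed when two productions for the same non-terminal
share a common prefix on the right-hand side.

Productions for L:
  L → + L +
  L → + L + L
  L → + L + + +
  L → /

Found common prefix '+ L +' in productions for L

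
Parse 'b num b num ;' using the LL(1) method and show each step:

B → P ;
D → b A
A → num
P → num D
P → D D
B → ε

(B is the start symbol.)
Stack is shown with the top on the left.

Stack      Input            Action
----------------------------------
B $        b num b num ; $  output B → P ;
P ; $      b num b num ; $  output P → D D
D D ; $    b num b num ; $  output D → b A
b A D ; $  b num b num ; $  match 'b'
A D ; $    num b num ; $    output A → num
num D ; $  num b num ; $    match 'num'
D ; $      b num ; $        output D → b A
b A ; $    b num ; $        match 'b'
A ; $      num ; $          output A → num
num ; $    num ; $          match 'num'
; $        ; $              match ';'
$          $                accept

The string is accepted.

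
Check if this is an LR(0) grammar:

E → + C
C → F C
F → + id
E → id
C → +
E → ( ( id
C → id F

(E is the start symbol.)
Augment with E' → E and build the canonical LR(0) collection (I0 = CLOSURE({[E' → . E]}), then GOTO on every symbol after a dot until no new states appear). It has 15 states:
  I0: { [E → . ( ( id], [E → . + C], [E → . id], [E' → . E] }  — shift
  I1: { [E → ( . ( id] }  — shift
  I2: { [C → . +], [C → . F C], [C → . id F], [E → + . C], [F → . + id] }  — shift
  I3: { [E' → E .] }  — accept
  I4: { [E → id .] }  — reduce
  I5: { [C → + .], [F → + . id] }  — shift, reduce
  I6: { [E → + C .] }  — reduce
  I7: { [C → . +], [C → . F C], [C → . id F], [C → F . C], [F → . + id] }  — shift
  I8: { [C → id . F], [F → . + id] }  — shift
  I9: { [F → + . id] }  — shift
  I10: { [C → id F .] }  — reduce
  I11: { [F → + id .] }  — reduce
  I12: { [C → F C .] }  — reduce
  I13: { [E → ( ( . id] }  — shift
  I14: { [E → ( ( id .] }  — reduce

Conflict in state I5:
  Shift-reduce conflict between [C → + .] and [F → + . id]
So the grammar is NOT LR(0).

Answer: No. Shift-reduce conflict between [C → + .] and [F → + . id]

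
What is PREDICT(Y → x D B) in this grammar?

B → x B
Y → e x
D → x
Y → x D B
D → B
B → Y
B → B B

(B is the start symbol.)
{ 'x' }

PREDICT(Y → x D B) = (FIRST(RHS) \ {ε}) ∪ (FOLLOW(Y) if ε ∈ FIRST(RHS), i.e. RHS ⇒* ε)
FIRST(x D B) = { 'x' }
ε ∉ FIRST(x D B), so FOLLOW(Y) is not added.
PREDICT(Y → x D B) = { 'x' }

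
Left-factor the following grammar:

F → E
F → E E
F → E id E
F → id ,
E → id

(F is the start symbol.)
F → E F'
F' → ε
F' → E
F' → id E
F → id ,
E → id

Left-factoring transforms A → αβ₁ | αβ₂ into A → αA' and A' → β₁ | β₂
(α is the longest common prefix among the alternatives). Repeat until
no nonterminal has two alternatives with a common prefix.

Round 1: F has alternatives sharing prefix 'E'. Introduce F': F → E F'
  Add: F' → ε
  Add: F' → E
  Add: F' → id E

No remaining common prefixes — done.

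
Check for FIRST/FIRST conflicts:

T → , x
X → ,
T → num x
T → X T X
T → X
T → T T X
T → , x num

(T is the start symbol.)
FIRST sets of the non-terminals at (or reachable through a nullable prefix from) the front of some alternative:
  FIRST(X) = { ',' }
  FIRST(T) = { ',', 'num' }

Productions for T:
  T → , x: FIRST = { ',' }
  T → num x: FIRST = { 'num' }
  T → X T X: FIRST = { ',' }
  T → X: FIRST = { ',' }
  T → T T X: FIRST = { ',', 'num' }
  T → , x num: FIRST = { ',' }
X has only one production, so no FIRST/FIRST conflict is possible there.

Conflict for T: T → , x and T → X T X
  Overlap: { ',' }
Conflict for T: T → , x and T → X
  Overlap: { ',' }
Conflict for T: T → , x and T → T T X
  Overlap: { ',' }
Conflict for T: T → , x and T → , x num
  Overlap: { ',' }
Conflict for T: T → num x and T → T T X
  Overlap: { 'num' }
Conflict for T: T → X T X and T → X
  Overlap: { ',' }
Conflict for T: T → X T X and T → T T X
  Overlap: { ',' }
Conflict for T: T → X T X and T → , x num
  Overlap: { ',' }
Conflict for T: T → X and T → T T X
  Overlap: { ',' }
Conflict for T: T → X and T → , x num
  Overlap: { ',' }
Conflict for T: T → T T X and T → , x num
  Overlap: { ',' }

Answer: Yes. T → ',' x / T → X T X on { ',' }; T → ',' x / T → X on { ',' }; T → ',' x / T → T T X on { ',' }; T → ',' x / T → ',' x num on { ',' }; T → num x / T → T T X on { 'num' }; T → X T X / T → X on { ',' }; T → X T X / T → T T X on { ',' }; T → X T X / T → ',' x num on { ',' }; T → X / T → T T X on { ',' }; T → X / T → ',' x num on { ',' }; T → T T X / T → ',' x num on { ',' }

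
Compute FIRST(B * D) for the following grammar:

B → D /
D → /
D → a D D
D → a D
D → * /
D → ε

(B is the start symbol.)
{ '*', '/', 'a' }

FIRST sets of the non-terminals involved (from the grammar, by fixed-point iteration):
  FIRST(B) = { '*', '/', 'a' }

To compute FIRST(B * D), process the symbols left to right:
Symbol B is a non-terminal. Add FIRST(B) \ {ε} = { '*', '/', 'a' }
B is not nullable (ε ∉ FIRST(B)), so stop here.
FIRST(B * D) = { '*', '/', 'a' }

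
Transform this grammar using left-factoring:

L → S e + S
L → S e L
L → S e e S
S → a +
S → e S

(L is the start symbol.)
L → S e L'
L' → + S
L' → L
L' → e S
S → a +
S → e S

Left-factoring transforms A → αβ₁ | αβ₂ into A → αA' and A' → β₁ | β₂
(α is the longest common prefix among the alternatives). Repeat until
no nonterminal has two alternatives with a common prefix.

Round 1: L has alternatives sharing prefix 'S e'. Introduce L': L → S e L'
  Add: L' → + S
  Add: L' → L
  Add: L' → e S

No remaining common prefixes — done.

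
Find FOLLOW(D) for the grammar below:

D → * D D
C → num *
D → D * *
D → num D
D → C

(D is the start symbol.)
To compute FOLLOW(D), find every occurrence of D on a right-hand side N → α D β: add FIRST(β) \ {ε}, and if β is empty or nullable also add FOLLOW(N). Iterate to a fixed point.

D is the start symbol, so $ ∈ FOLLOW(D).
In D → * D D: D is followed by D, add FIRST(D) \ {ε} = { '*', 'num' }
In D → * D D: D is at the end; this adds FOLLOW(D) to itself — nothing new
In D → D * *: D is followed by '*' '*', add FIRST('*' '*') \ {ε} = { '*' }
In D → num D: D is at the end; this adds FOLLOW(D) to itself — nothing new

Taking the union: FOLLOW(D) = { $, '*', 'num' }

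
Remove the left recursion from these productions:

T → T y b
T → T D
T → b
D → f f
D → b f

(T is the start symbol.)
T → b T'
T' → y b T'
T' → D T'
T' → ε
D → f f
D → b f

T is directly left-recursive. The standard transformation for
  A → A α₁ | ... | A α_m | β₁ | ... | β_n
is
  A  → β₁ A' | ... | β_n A'
  A' → α₁ A' | ... | α_m A' | ε

T → b becomes T → b T'
T → T y b becomes T' → y b T'
T → T D becomes T' → D T'
Add T' → ε

Productions for other non-terminals are unchanged:
  D → f f
  D → b f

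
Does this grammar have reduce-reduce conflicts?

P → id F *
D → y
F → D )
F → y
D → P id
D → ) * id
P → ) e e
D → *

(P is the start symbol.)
Yes — I9: [D → y .] vs [F → y .]

A reduce-reduce conflict occurs when an LR(0) state has two complete items [A → α .] and [B → β .] — both call for a reduction, and with no lookahead the parser cannot choose between them.

Augment with P' → P and build the canonical LR(0) collection (I0 = CLOSURE({[P' → . P]}), then GOTO on every symbol after a dot until no new states appear). It has 17 states:
  I0: { [P → . ) e e], [P → . id F *], [P' → . P] }  — shift
  I1: { [P → ) . e e] }  — shift
  I2: { [P' → P .] }  — accept
  I3: { [D → . ) * id], [D → . *], [D → . P id], [D → . y], [F → . D )], [F → . y], [P → . ) e e], [P → . id F *], [P → id . F *] }  — shift
  I4: { [D → ) . * id], [P → ) . e e] }  — shift
  I5: { [D → * .] }  — reduce
  I6: { [F → D . )] }  — shift
  I7: { [P → id F . *] }  — shift
  I8: { [D → P . id] }  — shift
  I9: { [D → y .], [F → y .] }  — 2 reduces
  I10: { [D → P id .] }  — reduce
  I11: { [P → id F * .] }  — reduce
  I12: { [F → D ) .] }  — reduce
  I13: { [D → ) * . id] }  — shift
  I14: { [P → ) e . e] }  — shift
  I15: { [P → ) e e .] }  — reduce
  I16: { [D → ) * id .] }  — reduce

I9 contains complete items [D → y .], [F → y .] — reduce-reduce conflict.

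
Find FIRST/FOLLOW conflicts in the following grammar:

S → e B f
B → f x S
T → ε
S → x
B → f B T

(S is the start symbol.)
No FIRST/FOLLOW conflicts.

A FIRST/FOLLOW conflict occurs when a non-terminal N has a nullable alternative N → β (β ⇒* ε) and another alternative N → α with FIRST(α) ∩ FOLLOW(N) ≠ ∅: on such a lookahead the parser cannot decide between expanding α and letting N vanish via β.

Nullable non-terminals: T.
T has a nullable alternative but only one production, so nothing to check.

B, S have no nullable alternative, so no FIRST/FOLLOW check is needed there.

No FIRST/FOLLOW conflicts found.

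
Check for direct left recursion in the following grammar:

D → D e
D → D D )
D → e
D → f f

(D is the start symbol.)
Yes, D is left-recursive

Direct left recursion occurs when N → N α for some non-terminal N (the right-hand side begins with the left-hand side itself).

D → D e: LEFT RECURSIVE (starts with D)
D → D D ): LEFT RECURSIVE (starts with D)
D → e: starts with e
D → f f: starts with f

The grammar has direct left recursion on: D.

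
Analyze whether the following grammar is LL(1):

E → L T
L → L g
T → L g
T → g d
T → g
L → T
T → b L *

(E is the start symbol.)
A grammar is LL(1) if for each non-terminal N with multiple productions, the predict sets of those productions are pairwise disjoint, where PREDICT(N → α) = (FIRST(α) \ {ε}) ∪ (FOLLOW(N) if α ⇒* ε).

Relevant sets:
  FIRST(L) = { 'b', 'g' }
  FIRST(T) = { 'b', 'g' }

For L:
  PREDICT(L → L g) = { 'b', 'g' }
  PREDICT(L → T) = { 'b', 'g' }
For T:
  PREDICT(T → L g) = { 'b', 'g' }
  PREDICT(T → g d) = { 'g' }
  PREDICT(T → g) = { 'g' }
  PREDICT(T → b L '*') = { 'b' }
E has a single production, so nothing to check there.

Conflict found: Predict set conflict for L: { 'b', 'g' }
The grammar is NOT LL(1).

Answer: No. Predict set conflict for L: { 'b', 'g' }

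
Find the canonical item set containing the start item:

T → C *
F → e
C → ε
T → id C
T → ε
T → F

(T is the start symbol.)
{ [C → .], [F → . e], [T → . C *], [T → . F], [T → . id C], [T → .], [T' → . T] }

First, augment the grammar with T' → T
I₀ = CLOSURE({ [T' → . T] }):
  [T' → . T] has the dot before T: add [T → . C *], [T → . id C], [T → .], [T → . F]
  [T → . C *] has the dot before C: add [C → .]
  [T → . F] has the dot before F: add [F → . e]
No further items can be added.

I₀ = { [C → .], [F → . e], [T → . C *], [T → . F], [T → . id C], [T → .], [T' → . T] }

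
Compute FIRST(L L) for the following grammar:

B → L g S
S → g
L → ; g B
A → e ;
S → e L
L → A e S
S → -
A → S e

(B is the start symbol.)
{ '-', ';', 'e', 'g' }

FIRST sets of the non-terminals involved (from the grammar, by fixed-point iteration):
  FIRST(L) = { '-', ';', 'e', 'g' }

To compute FIRST(L L), process the symbols left to right:
Symbol L is a non-terminal. Add FIRST(L) \ {ε} = { '-', ';', 'e', 'g' }
L is not nullable (ε ∉ FIRST(L)), so stop here.
FIRST(L L) = { '-', ';', 'e', 'g' }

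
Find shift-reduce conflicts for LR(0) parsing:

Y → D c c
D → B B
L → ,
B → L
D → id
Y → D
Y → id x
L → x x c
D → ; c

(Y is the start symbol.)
Yes — I4: [Y → D .] vs [Y → D . c c]; I7: [D → id .] vs [Y → id . x]

A shift-reduce conflict occurs when an LR(0) state has both:
  - a complete (reduce) item [A → α .] (dot at the end), and
  - a shift item [B → β . c γ] (dot before a terminal).

Augment with Y' → Y and build the canonical LR(0) collection (I0 = CLOSURE({[Y' → . Y]}), then GOTO on every symbol after a dot until no new states appear). It has 16 states:
  I0: { [B → . L], [D → . ; c], [D → . B B], [D → . id], [L → . ,], [L → . x x c], [Y → . D c c], [Y → . D], [Y → . id x], [Y' → . Y] }  — shift
  I1: { [L → , .] }  — reduce
  I2: { [D → ; . c] }  — shift
  I3: { [B → . L], [D → B . B], [L → . ,], [L → . x x c] }  — shift
  I4: { [Y → D . c c], [Y → D .] }  — shift, reduce
  I5: { [B → L .] }  — reduce
  I6: { [Y' → Y .] }  — accept
  I7: { [D → id .], [Y → id . x] }  — shift, reduce
  I8: { [L → x . x c] }  — shift
  I9: { [L → x x . c] }  — shift
  I10: { [L → x x c .] }  — reduce
  I11: { [Y → id x .] }  — reduce
  I12: { [Y → D c . c] }  — shift
  I13: { [Y → D c c .] }  — reduce
  I14: { [D → B B .] }  — reduce
  I15: { [D → ; c .] }  — reduce

I4 contains reduce item [Y → D .] and shift item [Y → D . c c] — shift-reduce conflict.
I7 contains reduce item [D → id .] and shift item [Y → id . x] — shift-reduce conflict.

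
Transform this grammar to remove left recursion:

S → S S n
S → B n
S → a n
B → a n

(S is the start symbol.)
S is directly left-recursive. The standard transformation for
  A → A α₁ | ... | A α_m | β₁ | ... | β_n
is
  A  → β₁ A' | ... | β_n A'
  A' → α₁ A' | ... | α_m A' | ε

S → B n becomes S → B n S'
S → a n becomes S → a n S'
S → S S n becomes S' → S n S'
Add S' → ε

Productions for other non-terminals are unchanged:
  B → a n

Resulting grammar:
S → B n S'
S → a n S'
S' → S n S'
S' → ε
B → a n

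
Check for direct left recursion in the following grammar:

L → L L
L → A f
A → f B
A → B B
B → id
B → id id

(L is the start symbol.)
Yes, L is left-recursive

Direct left recursion occurs when N → N α for some non-terminal N (the right-hand side begins with the left-hand side itself).

L → L L: LEFT RECURSIVE (starts with L)
L → A f: starts with A
A → f B: starts with f
A → B B: starts with B
B → id: starts with id
B → id id: starts with id

The grammar has direct left recursion on: L.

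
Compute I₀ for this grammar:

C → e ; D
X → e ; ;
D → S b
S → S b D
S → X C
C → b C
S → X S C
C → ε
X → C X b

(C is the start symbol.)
First, augment the grammar with C' → C
I₀ = CLOSURE({ [C' → . C] }):
  [C' → . C] has the dot before C: add [C → . e ; D], [C → . b C], [C → .]
No further items can be added.

I₀ = { [C → . b C], [C → . e ; D], [C → .], [C' → . C] }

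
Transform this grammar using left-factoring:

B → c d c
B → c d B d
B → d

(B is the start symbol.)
B → c d B'
B' → c
B' → B d
B → d

Left-factoring transforms A → αβ₁ | αβ₂ into A → αA' and A' → β₁ | β₂
(α is the longest common prefix among the alternatives). Repeat until
no nonterminal has two alternatives with a common prefix.

Round 1: B has alternatives sharing prefix 'c d'. Introduce B': B → c d B'
  Add: B' → c
  Add: B' → B d

No remaining common prefixes — done.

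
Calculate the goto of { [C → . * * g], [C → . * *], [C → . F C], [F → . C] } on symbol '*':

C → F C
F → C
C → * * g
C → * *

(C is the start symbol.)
GOTO(I, '*') = CLOSURE({ [A → αX.β] : [A → α.Xβ] ∈ I, X = '*' })

Items with dot before '*', with the dot advanced:
  [C → . * *] → [C → * . *]
  [C → . * * g] → [C → * . * g]
Closure adds nothing (no advanced item has the dot before a non-terminal).

GOTO = { [C → * . * g], [C → * . *] }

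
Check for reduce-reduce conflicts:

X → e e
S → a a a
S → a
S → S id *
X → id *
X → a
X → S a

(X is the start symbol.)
Yes — I3: [S → a .] vs [X → a .]

A reduce-reduce conflict occurs when an LR(0) state has two complete items [A → α .] and [B → β .] — both call for a reduction, and with no lookahead the parser cannot choose between them.

Augment with X' → X and build the canonical LR(0) collection (I0 = CLOSURE({[X' → . X]}), then GOTO on every symbol after a dot until no new states appear). It has 13 states:
  I0: { [S → . S id *], [S → . a a a], [S → . a], [X → . S a], [X → . a], [X → . e e], [X → . id *], [X' → . X] }  — shift
  I1: { [S → S . id *], [X → S . a] }  — shift
  I2: { [X' → X .] }  — accept
  I3: { [S → a . a a], [S → a .], [X → a .] }  — shift, 2 reduces
  I4: { [X → e . e] }  — shift
  I5: { [X → id . *] }  — shift
  I6: { [X → id * .] }  — reduce
  I7: { [X → e e .] }  — reduce
  I8: { [S → a a . a] }  — shift
  I9: { [S → a a a .] }  — reduce
  I10: { [X → S a .] }  — reduce
  I11: { [S → S id . *] }  — shift
  I12: { [S → S id * .] }  — reduce

I3 contains complete items [S → a .], [X → a .] — reduce-reduce conflict.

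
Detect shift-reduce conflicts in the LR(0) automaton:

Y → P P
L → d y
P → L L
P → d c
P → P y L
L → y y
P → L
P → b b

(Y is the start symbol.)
Yes — I1: [P → L .] vs [L → . d y]; I11: [Y → P P .] vs [P → P . y L]; I15: [L → y y .] vs [L → y . y]

A shift-reduce conflict occurs when an LR(0) state has both:
  - a complete (reduce) item [A → α .] (dot at the end), and
  - a shift item [B → β . c γ] (dot before a terminal).

Augment with Y' → Y and build the canonical LR(0) collection (I0 = CLOSURE({[Y' → . Y]}), then GOTO on every symbol after a dot until no new states appear). It has 18 states:
  I0: { [L → . d y], [L → . y y], [P → . L L], [P → . L], [P → . P y L], [P → . b b], [P → . d c], [Y → . P P], [Y' → . Y] }  — shift
  I1: { [L → . d y], [L → . y y], [P → L . L], [P → L .] }  — shift, reduce
  I2: { [L → . d y], [L → . y y], [P → . L L], [P → . L], [P → . P y L], [P → . b b], [P → . d c], [P → P . y L], [Y → P . P] }  — shift
  I3: { [Y' → Y .] }  — accept
  I4: { [P → b . b] }  — shift
  I5: { [L → d . y], [P → d . c] }  — shift
  I6: { [L → y . y] }  — shift
  I7: { [L → y y .] }  — reduce
  I8: { [P → d c .] }  — reduce
  I9: { [L → d y .] }  — reduce
  I10: { [P → b b .] }  — reduce
  I11: { [P → P . y L], [Y → P P .] }  — shift, reduce
  I12: { [L → . d y], [L → . y y], [L → y . y], [P → P y . L] }  — shift
  I13: { [P → P y L .] }  — reduce
  I14: { [L → d . y] }  — shift
  I15: { [L → y . y], [L → y y .] }  — shift, reduce
  I16: { [L → . d y], [L → . y y], [P → P y . L] }  — shift
  I17: { [P → L L .] }  — reduce

I1 contains reduce item [P → L .] and shift items [L → . d y], [L → . y y] — shift-reduce conflict.
I11 contains reduce item [Y → P P .] and shift item [P → P . y L] — shift-reduce conflict.
I15 contains reduce item [L → y y .] and shift item [L → y . y] — shift-reduce conflict.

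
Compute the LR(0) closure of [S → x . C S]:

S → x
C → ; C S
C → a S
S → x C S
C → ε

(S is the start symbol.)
{ [C → . ; C S], [C → . a S], [C → .], [S → x . C S] }

Start with: [S → x . C S]
  [S → x . C S] has the dot before C: add [C → . ; C S], [C → . a S], [C → .]
No further items can be added.

CLOSURE = { [C → . ; C S], [C → . a S], [C → .], [S → x . C S] }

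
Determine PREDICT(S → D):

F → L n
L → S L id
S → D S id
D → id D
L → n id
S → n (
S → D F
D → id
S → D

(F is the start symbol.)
{ 'id' }

PREDICT(S → D) = (FIRST(RHS) \ {ε}) ∪ (FOLLOW(S) if ε ∈ FIRST(RHS), i.e. RHS ⇒* ε)
FIRST(D) = { 'id' }
FIRST(D) = { 'id' }
ε ∉ FIRST(D), so FOLLOW(S) is not added.
PREDICT(S → D) = { 'id' }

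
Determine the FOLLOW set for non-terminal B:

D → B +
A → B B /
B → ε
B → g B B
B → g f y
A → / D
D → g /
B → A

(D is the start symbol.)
{ '+', '/', 'g' }

In D → B +: B is followed by '+', add FIRST('+') \ {ε} = { '+' }
In A → B B /: B is followed by B '/', add FIRST(B '/') \ {ε} = { '/', 'g' }
In A → B B /: B is followed by '/', add FIRST('/') \ {ε} = { '/' }
In B → g B B: B is followed by B, add FIRST(B) \ {ε} = { '/', 'g' }
  B is nullable, so FOLLOW(B) is also included — that is the set being defined, nothing new
In B → g B B: B is at the end; this adds FOLLOW(B) to itself — nothing new

Taking the union: FOLLOW(B) = { '+', '/', 'g' }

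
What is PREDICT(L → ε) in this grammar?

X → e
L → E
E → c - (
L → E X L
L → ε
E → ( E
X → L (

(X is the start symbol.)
{ '(' }

PREDICT(L → ε) = (FIRST(RHS) \ {ε}) ∪ (FOLLOW(L) if ε ∈ FIRST(RHS), i.e. RHS ⇒* ε)
The right-hand side is ε (FIRST(ε) = { ε }), so the predict set is FOLLOW(L) = { '(' }
PREDICT(L → ε) = { '(' }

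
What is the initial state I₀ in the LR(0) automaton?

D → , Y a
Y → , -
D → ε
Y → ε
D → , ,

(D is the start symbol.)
{ [D → . , ,], [D → . , Y a], [D → .], [D' → . D] }

First, augment the grammar with D' → D
I₀ = CLOSURE({ [D' → . D] }):
  [D' → . D] has the dot before D: add [D → . , Y a], [D → .], [D → . , ,]
No further items can be added.

I₀ = { [D → . , ,], [D → . , Y a], [D → .], [D' → . D] }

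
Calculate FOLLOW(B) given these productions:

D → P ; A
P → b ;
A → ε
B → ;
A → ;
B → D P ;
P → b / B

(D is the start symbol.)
To compute FOLLOW(B), find every occurrence of B on a right-hand side N → α B β: add FIRST(β) \ {ε}, and if β is empty or nullable also add FOLLOW(N). Iterate to a fixed point.

In P → b / B: B is at the end, add FOLLOW(P)

The FOLLOW sets referred to above (computed the same way, to a fixed point):
  FOLLOW(P) = { ';' }

Taking the union: FOLLOW(B) = { ';' }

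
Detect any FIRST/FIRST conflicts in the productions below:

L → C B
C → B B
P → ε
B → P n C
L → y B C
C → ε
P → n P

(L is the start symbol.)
No FIRST/FIRST conflicts.

A FIRST/FIRST conflict occurs when two productions N → α and N → β for the same non-terminal have FIRST(α) ∩ FIRST(β) ≠ ∅ (with ε ∈ FIRST of a nullable right-hand side, so two nullable alternatives also conflict).

FIRST sets of the non-terminals at (or reachable through a nullable prefix from) the front of some alternative:
  FIRST(C) = { 'n', ε }
  FIRST(B) = { 'n' }

Productions for L:
  L → C B: FIRST = { 'n' }
  L → y B C: FIRST = { 'y' }
Productions for C:
  C → B B: FIRST = { 'n' }
  C → ε: FIRST = { ε }
Productions for P:
  P → ε: FIRST = { ε }
  P → n P: FIRST = { 'n' }
B has only one production, so no FIRST/FIRST conflict is possible there.

All alternatives of each non-terminal have pairwise disjoint FIRST sets.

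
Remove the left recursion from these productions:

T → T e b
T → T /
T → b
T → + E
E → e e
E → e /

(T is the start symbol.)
T is directly left-recursive. The standard transformation for
  A → A α₁ | ... | A α_m | β₁ | ... | β_n
is
  A  → β₁ A' | ... | β_n A'
  A' → α₁ A' | ... | α_m A' | ε

T → b becomes T → b T'
T → + E becomes T → + E T'
T → T e b becomes T' → e b T'
T → T / becomes T' → / T'
Add T' → ε

Productions for other non-terminals are unchanged:
  E → e e
  E → e /

Resulting grammar:
T → b T'
T → + E T'
T' → e b T'
T' → / T'
T' → ε
E → e e
E → e /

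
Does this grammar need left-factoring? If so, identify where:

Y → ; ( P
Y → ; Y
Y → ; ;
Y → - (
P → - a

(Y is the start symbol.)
Yes, Y has productions with common prefix ';'

Left-factoring is needed when two productions for the same non-terminal
share a common prefix on the right-hand side.

Productions for Y:
  Y → ; ( P
  Y → ; Y
  Y → ; ;
  Y → - (

Found common prefix ';' in productions for Y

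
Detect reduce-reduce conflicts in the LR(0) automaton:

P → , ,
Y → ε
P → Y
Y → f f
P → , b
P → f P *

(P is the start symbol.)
Augment with P' → P and build the canonical LR(0) collection (I0 = CLOSURE({[P' → . P]}), then GOTO on every symbol after a dot until no new states appear). It has 10 states:
  I0: { [P → . , ,], [P → . , b], [P → . Y], [P → . f P *], [P' → . P], [Y → . f f], [Y → .] }  — shift, reduce
  I1: { [P → , . ,], [P → , . b] }  — shift
  I2: { [P' → P .] }  — accept
  I3: { [P → Y .] }  — reduce
  I4: { [P → . , ,], [P → . , b], [P → . Y], [P → . f P *], [P → f . P *], [Y → . f f], [Y → .], [Y → f . f] }  — shift, reduce
  I5: { [P → f P . *] }  — shift
  I6: { [P → . , ,], [P → . , b], [P → . Y], [P → . f P *], [P → f . P *], [Y → . f f], [Y → .], [Y → f . f], [Y → f f .] }  — shift, 2 reduces
  I7: { [P → f P * .] }  — reduce
  I8: { [P → , , .] }  — reduce
  I9: { [P → , b .] }  — reduce

I6 contains complete items [Y → .], [Y → f f .] — reduce-reduce conflict.

Answer: Yes — I6: [Y → .] vs [Y → f f .]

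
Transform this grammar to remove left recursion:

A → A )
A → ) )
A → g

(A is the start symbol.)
A is directly left-recursive. The standard transformation for
  A → A α₁ | ... | A α_m | β₁ | ... | β_n
is
  A  → β₁ A' | ... | β_n A'
  A' → α₁ A' | ... | α_m A' | ε

A → ) ) becomes A → ) ) A'
A → g becomes A → g A'
A → A ) becomes A' → ) A'
Add A' → ε

Resulting grammar:
A → ) ) A'
A → g A'
A' → ) A'
A' → ε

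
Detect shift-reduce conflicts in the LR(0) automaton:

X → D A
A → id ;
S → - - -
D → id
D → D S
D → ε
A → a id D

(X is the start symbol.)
Yes — I0: [D → .] vs [D → . id]; I10: [D → .] vs [D → . id]; I11: [A → a id D .] vs [S → . - - -]

A shift-reduce conflict occurs when an LR(0) state has both:
  - a complete (reduce) item [A → α .] (dot at the end), and
  - a shift item [B → β . c γ] (dot before a terminal).

Augment with X' → X and build the canonical LR(0) collection (I0 = CLOSURE({[X' → . X]}), then GOTO on every symbol after a dot until no new states appear). It has 14 states:
  I0: { [D → . D S], [D → . id], [D → .], [X → . D A], [X' → . X] }  — shift, reduce
  I1: { [A → . a id D], [A → . id ;], [D → D . S], [S → . - - -], [X → D . A] }  — shift
  I2: { [X' → X .] }  — accept
  I3: { [D → id .] }  — reduce
  I4: { [S → - . - -] }  — shift
  I5: { [X → D A .] }  — reduce
  I6: { [D → D S .] }  — reduce
  I7: { [A → a . id D] }  — shift
  I8: { [A → id . ;] }  — shift
  I9: { [A → id ; .] }  — reduce
  I10: { [A → a id . D], [D → . D S], [D → . id], [D → .] }  — shift, reduce
  I11: { [A → a id D .], [D → D . S], [S → . - - -] }  — shift, reduce
  I12: { [S → - - . -] }  — shift
  I13: { [S → - - - .] }  — reduce

I0 contains reduce item [D → .] and shift item [D → . id] — shift-reduce conflict.
I10 contains reduce item [D → .] and shift item [D → . id] — shift-reduce conflict.
I11 contains reduce item [A → a id D .] and shift item [S → . - - -] — shift-reduce conflict.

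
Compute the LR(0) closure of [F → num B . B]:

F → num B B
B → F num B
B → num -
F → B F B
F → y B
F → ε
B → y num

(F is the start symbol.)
To compute CLOSURE, for each item [A → α.Bβ] where B is a non-terminal, add [B → .γ] for all productions B → γ; repeat for the newly added items until nothing changes.

Start with: [F → num B . B]
  [F → num B . B] has the dot before B: add [B → . F num B], [B → . num -], [B → . y num]
  [B → . F num B] has the dot before F: add [F → . num B B], [F → . B F B], [F → . y B], [F → .]
No further items can be added.

CLOSURE = { [B → . F num B], [B → . num -], [B → . y num], [F → . B F B], [F → . num B B], [F → . y B], [F → .], [F → num B . B] }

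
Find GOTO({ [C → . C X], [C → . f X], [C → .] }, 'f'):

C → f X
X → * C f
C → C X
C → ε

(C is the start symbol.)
{ [C → f . X], [X → . * C f] }

GOTO(I, 'f') = CLOSURE({ [A → αX.β] : [A → α.Xβ] ∈ I, X = 'f' })

Items with dot before 'f', with the dot advanced:
  [C → . f X] → [C → f . X]
Closure of the advanced items:
  [C → f . X] has the dot before X: add [X → . * C f]

GOTO = { [C → f . X], [X → . * C f] }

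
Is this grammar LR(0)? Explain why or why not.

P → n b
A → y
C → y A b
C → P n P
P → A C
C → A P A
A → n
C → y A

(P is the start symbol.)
A grammar is LR(0) if no state in the canonical LR(0) collection has:
  - both a shift item (dot before a terminal) and a complete item (shift-reduce conflict), or
  - two or more complete items (reduce-reduce conflict; the accept item [P' → P .] counts as a complete item here).

Augment with P' → P and build the canonical LR(0) collection (I0 = CLOSURE({[P' → . P]}), then GOTO on every symbol after a dot until no new states appear). It has 18 states:
  I0: { [A → . n], [A → . y], [P → . A C], [P → . n b], [P' → . P] }  — shift
  I1: { [A → . n], [A → . y], [C → . A P A], [C → . P n P], [C → . y A b], [C → . y A], [P → . A C], [P → . n b], [P → A . C] }  — shift
  I2: { [P' → P .] }  — accept
  I3: { [A → n .], [P → n . b] }  — shift, reduce
  I4: { [A → y .] }  — reduce
  I5: { [P → n b .] }  — reduce
  I6: { [A → . n], [A → . y], [C → . A P A], [C → . P n P], [C → . y A b], [C → . y A], [C → A . P A], [P → . A C], [P → . n b], [P → A . C] }  — shift
  I7: { [P → A C .] }  — reduce
  I8: { [C → P . n P] }  — shift
  I9: { [A → . n], [A → . y], [A → y .], [C → y . A b], [C → y . A] }  — shift, reduce
  I10: { [C → y A . b], [C → y A .] }  — shift, reduce
  I11: { [A → n .] }  — reduce
  I12: { [C → y A b .] }  — reduce
  I13: { [A → . n], [A → . y], [C → P n . P], [P → . A C], [P → . n b] }  — shift
  I14: { [C → P n P .] }  — reduce
  I15: { [A → . n], [A → . y], [C → A P . A], [C → P . n P] }  — shift
  I16: { [C → A P A .] }  — reduce
  I17: { [A → . n], [A → . y], [A → n .], [C → P n . P], [P → . A C], [P → . n b] }  — shift, reduce

Conflict in state I3:
  Shift-reduce conflict between [A → n .] and [P → n . b]
So the grammar is NOT LR(0).

Answer: No. Shift-reduce conflict between [A → n .] and [P → n . b]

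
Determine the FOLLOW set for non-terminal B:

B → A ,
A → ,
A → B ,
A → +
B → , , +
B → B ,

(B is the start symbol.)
To compute FOLLOW(B), find every occurrence of B on a right-hand side N → α B β: add FIRST(β) \ {ε}, and if β is empty or nullable also add FOLLOW(N). Iterate to a fixed point.

B is the start symbol, so $ ∈ FOLLOW(B).
In A → B ,: B is followed by ',', add FIRST(',') \ {ε} = { ',' }
In B → B ,: B is followed by ',', add FIRST(',') \ {ε} = { ',' }

Taking the union: FOLLOW(B) = { $, ',' }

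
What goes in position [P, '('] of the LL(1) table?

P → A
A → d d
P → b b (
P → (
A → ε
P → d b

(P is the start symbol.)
P → (

To find M[P, '('], we find productions for P where '(' is in the predict set (PREDICT(N → α) = (FIRST(α) \ {ε}) ∪ (FOLLOW(N) if α ⇒* ε)).

Relevant sets:
  FIRST(A) = { 'd', ε }
  FOLLOW(P) = { $ }

P → A: PREDICT = { $, 'd' }
P → b b (: PREDICT = { 'b' }
P → (: PREDICT = { '(' }
  '(' is in predict set, so this production goes in M[P, '(']
P → d b: PREDICT = { 'd' }

M[P, '('] = P → (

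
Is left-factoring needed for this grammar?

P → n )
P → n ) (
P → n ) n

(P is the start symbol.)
Yes, P has productions with common prefix 'n )'

Left-factoring is needed when two productions for the same non-terminal
share a common prefix on the right-hand side.

Productions for P:
  P → n )
  P → n ) (
  P → n ) n

Found common prefix 'n )' in productions for P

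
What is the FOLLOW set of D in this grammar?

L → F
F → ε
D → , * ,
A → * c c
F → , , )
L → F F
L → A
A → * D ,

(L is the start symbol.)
{ ',' }

To compute FOLLOW(D), find every occurrence of D on a right-hand side N → α D β: add FIRST(β) \ {ε}, and if β is empty or nullable also add FOLLOW(N). Iterate to a fixed point.

In A → * D ,: D is followed by ',', add FIRST(',') \ {ε} = { ',' }

Taking the union: FOLLOW(D) = { ',' }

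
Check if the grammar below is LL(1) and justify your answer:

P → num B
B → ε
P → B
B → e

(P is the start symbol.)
A grammar is LL(1) if for each non-terminal N with multiple productions, the predict sets of those productions are pairwise disjoint, where PREDICT(N → α) = (FIRST(α) \ {ε}) ∪ (FOLLOW(N) if α ⇒* ε).

Relevant sets:
  FIRST(B) = { 'e', ε }
  FOLLOW(P) = { $ }
  FOLLOW(B) = { $ }

For P:
  PREDICT(P → num B) = { 'num' }
  PREDICT(P → B) = { $, 'e' }
For B:
  PREDICT(B → ε) = { $ }
  PREDICT(B → e) = { 'e' }

All predict sets are disjoint. The grammar IS LL(1).

Answer: Yes, the grammar is LL(1).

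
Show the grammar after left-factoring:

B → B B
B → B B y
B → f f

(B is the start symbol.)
Left-factoring transforms A → αβ₁ | αβ₂ into A → αA' and A' → β₁ | β₂
(α is the longest common prefix among the alternatives). Repeat until
no nonterminal has two alternatives with a common prefix.

Round 1: B has alternatives sharing prefix 'B B'. Introduce B': B → B B B'
  Add: B' → ε
  Add: B' → y

No remaining common prefixes — done.

Resulting grammar:
B → B B B'
B' → ε
B' → y
B → f f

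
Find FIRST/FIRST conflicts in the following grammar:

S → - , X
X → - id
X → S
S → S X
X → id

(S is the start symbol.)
FIRST sets of the non-terminals at (or reachable through a nullable prefix from) the front of some alternative:
  FIRST(S) = { '-' }

Productions for S:
  S → - , X: FIRST = { '-' }
  S → S X: FIRST = { '-' }
Productions for X:
  X → - id: FIRST = { '-' }
  X → S: FIRST = { '-' }
  X → id: FIRST = { 'id' }

Conflict for S: S → - , X and S → S X
  Overlap: { '-' }
Conflict for X: X → - id and X → S
  Overlap: { '-' }

Answer: Yes. S → '-' ',' X / S → S X on { '-' }; X → '-' id / X → S on { '-' }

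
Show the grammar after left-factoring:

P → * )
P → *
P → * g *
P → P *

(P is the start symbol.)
P → * P'
P' → )
P' → ε
P' → g *
P → P *

Left-factoring transforms A → αβ₁ | αβ₂ into A → αA' and A' → β₁ | β₂
(α is the longest common prefix among the alternatives). Repeat until
no nonterminal has two alternatives with a common prefix.

Round 1: P has alternatives sharing prefix '*'. Introduce P': P → * P'
  Add: P' → )
  Add: P' → ε
  Add: P' → g *

No remaining common prefixes — done.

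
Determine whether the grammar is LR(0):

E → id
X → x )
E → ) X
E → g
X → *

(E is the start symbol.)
Augment with E' → E and build the canonical LR(0) collection (I0 = CLOSURE({[E' → . E]}), then GOTO on every symbol after a dot until no new states appear). It has 9 states:
  I0: { [E → . ) X], [E → . g], [E → . id], [E' → . E] }  — shift
  I1: { [E → ) . X], [X → . *], [X → . x )] }  — shift
  I2: { [E' → E .] }  — accept
  I3: { [E → g .] }  — reduce
  I4: { [E → id .] }  — reduce
  I5: { [X → * .] }  — reduce
  I6: { [E → ) X .] }  — reduce
  I7: { [X → x . )] }  — shift
  I8: { [X → x ) .] }  — reduce

Every state is either a pure shift/goto state or contains exactly one complete item and nothing to shift — no conflicts. The grammar is LR(0).

Answer: Yes, the grammar is LR(0)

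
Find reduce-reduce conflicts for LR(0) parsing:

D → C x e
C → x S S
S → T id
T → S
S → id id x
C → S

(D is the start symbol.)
Yes — I3: [C → S .] vs [T → S .]; I8: [C → x S S .] vs [T → S .]

A reduce-reduce conflict occurs when an LR(0) state has two complete items [A → α .] and [B → β .] — both call for a reduction, and with no lookahead the parser cannot choose between them.

Augment with D' → D and build the canonical LR(0) collection (I0 = CLOSURE({[D' → . D]}), then GOTO on every symbol after a dot until no new states appear). It has 14 states:
  I0: { [C → . S], [C → . x S S], [D → . C x e], [D' → . D], [S → . T id], [S → . id id x], [T → . S] }  — shift
  I1: { [D → C . x e] }  — shift
  I2: { [D' → D .] }  — accept
  I3: { [C → S .], [T → S .] }  — 2 reduces
  I4: { [S → T . id] }  — shift
  I5: { [S → id . id x] }  — shift
  I6: { [C → x . S S], [S → . T id], [S → . id id x], [T → . S] }  — shift
  I7: { [C → x S . S], [S → . T id], [S → . id id x], [T → . S], [T → S .] }  — shift, reduce
  I8: { [C → x S S .], [T → S .] }  — 2 reduces
  I9: { [S → id id . x] }  — shift
  I10: { [S → id id x .] }  — reduce
  I11: { [S → T id .] }  — reduce
  I12: { [D → C x . e] }  — shift
  I13: { [D → C x e .] }  — reduce

I3 contains complete items [C → S .], [T → S .] — reduce-reduce conflict.
I8 contains complete items [C → x S S .], [T → S .] — reduce-reduce conflict.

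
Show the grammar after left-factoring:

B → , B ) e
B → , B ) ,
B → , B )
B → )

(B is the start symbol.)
B → , B ) B'
B' → e
B' → ,
B' → ε
B → )

Left-factoring transforms A → αβ₁ | αβ₂ into A → αA' and A' → β₁ | β₂
(α is the longest common prefix among the alternatives). Repeat until
no nonterminal has two alternatives with a common prefix.

Round 1: B has alternatives sharing prefix ', B )'. Introduce B': B → , B ) B'
  Add: B' → e
  Add: B' → ,
  Add: B' → ε

No remaining common prefixes — done.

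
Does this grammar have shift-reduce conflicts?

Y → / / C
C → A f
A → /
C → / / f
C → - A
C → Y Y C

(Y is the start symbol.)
A shift-reduce conflict occurs when an LR(0) state has both:
  - a complete (reduce) item [A → α .] (dot at the end), and
  - a shift item [B → β . c γ] (dot before a terminal).

Augment with Y' → Y and build the canonical LR(0) collection (I0 = CLOSURE({[Y' → . Y]}), then GOTO on every symbol after a dot until no new states appear). It has 16 states:
  I0: { [Y → . / / C], [Y' → . Y] }  — shift
  I1: { [Y → / . / C] }  — shift
  I2: { [Y' → Y .] }  — accept
  I3: { [A → . /], [C → . - A], [C → . / / f], [C → . A f], [C → . Y Y C], [Y → . / / C], [Y → / / . C] }  — shift
  I4: { [A → . /], [C → - . A] }  — shift
  I5: { [A → / .], [C → / . / f], [Y → / . / C] }  — shift, reduce
  I6: { [C → A . f] }  — shift
  I7: { [Y → / / C .] }  — reduce
  I8: { [C → Y . Y C], [Y → . / / C] }  — shift
  I9: { [A → . /], [C → . - A], [C → . / / f], [C → . A f], [C → . Y Y C], [C → Y Y . C], [Y → . / / C] }  — shift
  I10: { [C → Y Y C .] }  — reduce
  I11: { [C → A f .] }  — reduce
  I12: { [A → . /], [C → . - A], [C → . / / f], [C → . A f], [C → . Y Y C], [C → / / . f], [Y → . / / C], [Y → / / . C] }  — shift
  I13: { [C → / / f .] }  — reduce
  I14: { [A → / .] }  — reduce
  I15: { [C → - A .] }  — reduce

I5 contains reduce item [A → / .] and shift items [C → / . / f], [Y → / . / C] — shift-reduce conflict.

Answer: Yes — I5: [A → / .] vs [C → / . / f]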